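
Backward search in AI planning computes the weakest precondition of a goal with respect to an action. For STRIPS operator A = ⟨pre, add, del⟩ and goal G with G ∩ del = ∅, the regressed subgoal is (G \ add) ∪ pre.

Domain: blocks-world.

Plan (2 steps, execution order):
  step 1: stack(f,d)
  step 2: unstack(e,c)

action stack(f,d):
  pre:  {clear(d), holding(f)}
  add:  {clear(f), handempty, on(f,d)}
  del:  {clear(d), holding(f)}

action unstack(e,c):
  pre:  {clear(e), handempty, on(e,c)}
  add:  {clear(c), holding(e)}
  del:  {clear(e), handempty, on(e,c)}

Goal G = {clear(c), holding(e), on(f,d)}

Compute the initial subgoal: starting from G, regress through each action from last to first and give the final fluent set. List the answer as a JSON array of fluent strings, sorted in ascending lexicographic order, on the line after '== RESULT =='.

Work backward from the goal:
  through step 2 (unstack(e,c)): drop {clear(c), holding(e)}, keep {on(f,d)}, require {clear(e), handempty, on(e,c)}
    → {clear(e), handempty, on(e,c), on(f,d)}
  through step 1 (stack(f,d)): drop {handempty, on(f,d)}, keep {clear(e), on(e,c)}, require {clear(d), holding(f)}
    → {clear(d), clear(e), holding(f), on(e,c)}

== RESULT ==
["clear(d)", "clear(e)", "holding(f)", "on(e,c)"]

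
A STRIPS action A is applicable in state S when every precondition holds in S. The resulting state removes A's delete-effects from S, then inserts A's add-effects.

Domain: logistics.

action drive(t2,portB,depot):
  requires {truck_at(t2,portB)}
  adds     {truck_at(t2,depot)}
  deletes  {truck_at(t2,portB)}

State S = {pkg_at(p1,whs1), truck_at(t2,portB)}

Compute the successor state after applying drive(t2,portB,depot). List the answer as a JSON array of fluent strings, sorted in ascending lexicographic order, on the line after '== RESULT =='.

Progress:
  pre ⊆ S: {truck_at(t2,portB)} ⊆ S  — applicable
  S \ del = {pkg_at(p1,whs1)}
  ∪ add   = {pkg_at(p1,whs1), truck_at(t2,depot)}

== RESULT ==
["pkg_at(p1,whs1)", "truck_at(t2,depot)"]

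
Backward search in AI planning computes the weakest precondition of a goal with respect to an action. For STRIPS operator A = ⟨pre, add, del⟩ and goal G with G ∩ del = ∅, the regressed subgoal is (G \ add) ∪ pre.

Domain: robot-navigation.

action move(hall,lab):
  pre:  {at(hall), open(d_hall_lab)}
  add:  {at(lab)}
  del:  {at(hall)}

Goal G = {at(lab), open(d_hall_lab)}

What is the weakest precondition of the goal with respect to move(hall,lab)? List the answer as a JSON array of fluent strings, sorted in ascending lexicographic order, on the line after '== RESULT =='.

Compute (G \ add) ∪ pre:
  G ∩ del = {}  (empty — regression defined)
  G \ add = {at(lab), open(d_hall_lab)} \ {at(lab)} = {open(d_hall_lab)}
  ∪ pre   = {open(d_hall_lab)} ∪ {at(hall), open(d_hall_lab)}
          = {at(hall), open(d_hall_lab)}

== RESULT ==
["at(hall)", "open(d_hall_lab)"]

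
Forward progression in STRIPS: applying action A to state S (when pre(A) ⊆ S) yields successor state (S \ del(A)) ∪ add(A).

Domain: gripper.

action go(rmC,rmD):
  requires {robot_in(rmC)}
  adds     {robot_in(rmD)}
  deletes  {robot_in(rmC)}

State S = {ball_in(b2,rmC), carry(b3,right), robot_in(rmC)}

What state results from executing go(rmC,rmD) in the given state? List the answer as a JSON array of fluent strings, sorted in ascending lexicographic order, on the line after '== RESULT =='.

Compute (S \ del) ∪ add:
  pre ⊆ S: {robot_in(rmC)} ⊆ S  — applicable
  S \ del = {ball_in(b2,rmC), carry(b3,right)}
  ∪ add   = {ball_in(b2,rmC), carry(b3,right), robot_in(rmD)}

== RESULT ==
["ball_in(b2,rmC)", "carry(b3,right)", "robot_in(rmD)"]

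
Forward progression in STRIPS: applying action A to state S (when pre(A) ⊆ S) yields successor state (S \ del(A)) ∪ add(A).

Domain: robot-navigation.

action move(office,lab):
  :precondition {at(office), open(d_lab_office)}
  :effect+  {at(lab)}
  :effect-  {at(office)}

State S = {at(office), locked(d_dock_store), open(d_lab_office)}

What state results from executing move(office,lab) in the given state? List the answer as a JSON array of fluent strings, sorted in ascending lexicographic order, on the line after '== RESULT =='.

Progress:
  pre ⊆ S: {at(office), open(d_lab_office)} ⊆ S  — applicable
  S \ del = {locked(d_dock_store), open(d_lab_office)}
  ∪ add   = {at(lab), locked(d_dock_store), open(d_lab_office)}

== RESULT ==
["at(lab)", "locked(d_dock_store)", "open(d_lab_office)"]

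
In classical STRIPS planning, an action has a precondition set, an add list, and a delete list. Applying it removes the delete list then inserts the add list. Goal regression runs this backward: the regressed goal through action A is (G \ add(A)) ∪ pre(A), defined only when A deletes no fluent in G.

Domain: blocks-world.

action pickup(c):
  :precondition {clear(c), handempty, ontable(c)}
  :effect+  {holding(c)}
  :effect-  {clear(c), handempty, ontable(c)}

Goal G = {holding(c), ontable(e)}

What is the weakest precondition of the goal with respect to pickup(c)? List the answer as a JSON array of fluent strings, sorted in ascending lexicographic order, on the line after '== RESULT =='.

Compute (G \ add) ∪ pre:
  G ∩ del = {}  (empty — regression defined)
  G \ add = {holding(c), ontable(e)} \ {holding(c)} = {ontable(e)}
  ∪ pre   = {ontable(e)} ∪ {clear(c), handempty, ontable(c)}
          = {clear(c), handempty, ontable(c), ontable(e)}

== RESULT ==
["clear(c)", "handempty", "ontable(c)", "ontable(e)"]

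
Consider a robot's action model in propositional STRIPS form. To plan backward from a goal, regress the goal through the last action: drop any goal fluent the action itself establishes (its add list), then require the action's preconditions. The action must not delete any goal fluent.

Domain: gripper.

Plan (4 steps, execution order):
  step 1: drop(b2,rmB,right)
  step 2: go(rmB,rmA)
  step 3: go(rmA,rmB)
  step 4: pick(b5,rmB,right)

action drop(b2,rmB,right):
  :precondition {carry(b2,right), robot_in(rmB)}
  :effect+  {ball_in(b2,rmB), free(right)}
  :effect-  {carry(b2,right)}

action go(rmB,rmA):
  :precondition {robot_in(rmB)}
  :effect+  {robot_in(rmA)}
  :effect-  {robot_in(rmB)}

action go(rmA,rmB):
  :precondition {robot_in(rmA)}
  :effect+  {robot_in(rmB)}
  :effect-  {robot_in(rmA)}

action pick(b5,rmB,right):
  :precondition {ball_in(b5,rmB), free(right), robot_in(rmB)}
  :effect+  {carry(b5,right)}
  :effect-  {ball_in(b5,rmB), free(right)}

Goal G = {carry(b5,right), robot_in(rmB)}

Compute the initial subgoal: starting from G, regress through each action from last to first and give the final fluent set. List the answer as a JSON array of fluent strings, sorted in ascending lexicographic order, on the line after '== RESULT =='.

Work backward from the goal:
  through step 4 (pick(b5,rmB,right)): drop {carry(b5,right)}, keep {robot_in(rmB)}, require {ball_in(b5,rmB), free(right), robot_in(rmB)}
    → {ball_in(b5,rmB), free(right), robot_in(rmB)}
  through step 3 (go(rmA,rmB)): drop {robot_in(rmB)}, keep {ball_in(b5,rmB), free(right)}, require {robot_in(rmA)}
    → {ball_in(b5,rmB), free(right), robot_in(rmA)}
  through step 2 (go(rmB,rmA)): drop {robot_in(rmA)}, keep {ball_in(b5,rmB), free(right)}, require {robot_in(rmB)}
    → {ball_in(b5,rmB), free(right), robot_in(rmB)}
  through step 1 (drop(b2,rmB,right)): drop {free(right)}, keep {ball_in(b5,rmB), robot_in(rmB)}, require {carry(b2,right), robot_in(rmB)}
    → {ball_in(b5,rmB), carry(b2,right), robot_in(rmB)}

== RESULT ==
["ball_in(b5,rmB)", "carry(b2,right)", "robot_in(rmB)"]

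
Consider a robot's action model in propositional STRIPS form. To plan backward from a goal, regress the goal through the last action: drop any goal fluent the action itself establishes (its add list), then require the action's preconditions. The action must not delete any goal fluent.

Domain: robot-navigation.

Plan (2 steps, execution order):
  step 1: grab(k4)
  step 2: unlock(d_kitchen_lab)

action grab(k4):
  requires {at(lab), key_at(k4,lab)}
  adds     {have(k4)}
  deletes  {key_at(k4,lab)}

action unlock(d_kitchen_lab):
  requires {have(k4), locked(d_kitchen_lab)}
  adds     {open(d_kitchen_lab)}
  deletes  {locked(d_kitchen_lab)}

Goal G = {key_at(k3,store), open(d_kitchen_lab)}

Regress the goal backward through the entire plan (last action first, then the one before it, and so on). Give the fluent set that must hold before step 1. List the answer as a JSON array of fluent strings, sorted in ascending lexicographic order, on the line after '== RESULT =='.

Work backward from the goal:
  through step 2 (unlock(d_kitchen_lab)): drop {open(d_kitchen_lab)}, keep {key_at(k3,store)}, require {have(k4), locked(d_kitchen_lab)}
    → {have(k4), key_at(k3,store), locked(d_kitchen_lab)}
  through step 1 (grab(k4)): drop {have(k4)}, keep {key_at(k3,store), locked(d_kitchen_lab)}, require {at(lab), key_at(k4,lab)}
    → {at(lab), key_at(k3,store), key_at(k4,lab), locked(d_kitchen_lab)}

== RESULT ==
["at(lab)", "key_at(k3,store)", "key_at(k4,lab)", "locked(d_kitchen_lab)"]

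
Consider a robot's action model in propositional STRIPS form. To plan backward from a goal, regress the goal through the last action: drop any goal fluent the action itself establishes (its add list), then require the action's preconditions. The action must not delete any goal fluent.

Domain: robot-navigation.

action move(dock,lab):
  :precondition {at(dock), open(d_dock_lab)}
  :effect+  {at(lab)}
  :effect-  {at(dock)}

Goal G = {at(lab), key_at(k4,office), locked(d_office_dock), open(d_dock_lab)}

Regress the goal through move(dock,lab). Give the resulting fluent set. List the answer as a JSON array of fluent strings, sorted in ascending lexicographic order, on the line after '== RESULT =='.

Regress:
  G ∩ del = {}  (empty — regression defined)
  G \ add = {at(lab), key_at(k4,office), locked(d_office_dock), open(d_dock_lab)} \ {at(lab)} = {key_at(k4,office), locked(d_office_dock), open(d_dock_lab)}
  ∪ pre   = {key_at(k4,office), locked(d_office_dock), open(d_dock_lab)} ∪ {at(dock), open(d_dock_lab)}
          = {at(dock), key_at(k4,office), locked(d_office_dock), open(d_dock_lab)}

== RESULT ==
["at(dock)", "key_at(k4,office)", "locked(d_office_dock)", "open(d_dock_lab)"]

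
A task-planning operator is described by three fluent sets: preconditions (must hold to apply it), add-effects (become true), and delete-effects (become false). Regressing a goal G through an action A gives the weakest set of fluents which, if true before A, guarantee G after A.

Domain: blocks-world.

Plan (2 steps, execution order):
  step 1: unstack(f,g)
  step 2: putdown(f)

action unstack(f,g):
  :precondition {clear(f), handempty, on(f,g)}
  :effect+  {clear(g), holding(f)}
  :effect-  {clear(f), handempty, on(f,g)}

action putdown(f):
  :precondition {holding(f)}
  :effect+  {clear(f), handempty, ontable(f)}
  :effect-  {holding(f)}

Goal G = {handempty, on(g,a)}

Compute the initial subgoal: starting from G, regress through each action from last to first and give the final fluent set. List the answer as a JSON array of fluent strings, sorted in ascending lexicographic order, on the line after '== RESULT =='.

Regress step by step:
  through step 2 (putdown(f)): drop {handempty}, keep {on(g,a)}, require {holding(f)}
    → {holding(f), on(g,a)}
  through step 1 (unstack(f,g)): drop {holding(f)}, keep {on(g,a)}, require {clear(f), handempty, on(f,g)}
    → {clear(f), handempty, on(f,g), on(g,a)}

== RESULT ==
["clear(f)", "handempty", "on(f,g)", "on(g,a)"]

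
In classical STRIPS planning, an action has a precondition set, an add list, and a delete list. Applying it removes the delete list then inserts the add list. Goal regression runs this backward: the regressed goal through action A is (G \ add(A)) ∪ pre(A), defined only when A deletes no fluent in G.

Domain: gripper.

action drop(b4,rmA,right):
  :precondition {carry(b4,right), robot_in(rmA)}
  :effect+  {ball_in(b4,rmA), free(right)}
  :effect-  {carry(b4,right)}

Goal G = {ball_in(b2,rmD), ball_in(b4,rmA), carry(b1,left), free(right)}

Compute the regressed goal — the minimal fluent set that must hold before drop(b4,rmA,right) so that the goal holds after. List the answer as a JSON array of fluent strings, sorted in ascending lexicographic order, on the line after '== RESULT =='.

Compute (G \ add) ∪ pre:
  G ∩ del = {}  (empty — regression defined)
  G \ add = {ball_in(b2,rmD), ball_in(b4,rmA), carry(b1,left), free(right)} \ {ball_in(b4,rmA), free(right)} = {ball_in(b2,rmD), carry(b1,left)}
  ∪ pre   = {ball_in(b2,rmD), carry(b1,left)} ∪ {carry(b4,right), robot_in(rmA)}
          = {ball_in(b2,rmD), carry(b1,left), carry(b4,right), robot_in(rmA)}

== RESULT ==
["ball_in(b2,rmD)", "carry(b1,left)", "carry(b4,right)", "robot_in(rmA)"]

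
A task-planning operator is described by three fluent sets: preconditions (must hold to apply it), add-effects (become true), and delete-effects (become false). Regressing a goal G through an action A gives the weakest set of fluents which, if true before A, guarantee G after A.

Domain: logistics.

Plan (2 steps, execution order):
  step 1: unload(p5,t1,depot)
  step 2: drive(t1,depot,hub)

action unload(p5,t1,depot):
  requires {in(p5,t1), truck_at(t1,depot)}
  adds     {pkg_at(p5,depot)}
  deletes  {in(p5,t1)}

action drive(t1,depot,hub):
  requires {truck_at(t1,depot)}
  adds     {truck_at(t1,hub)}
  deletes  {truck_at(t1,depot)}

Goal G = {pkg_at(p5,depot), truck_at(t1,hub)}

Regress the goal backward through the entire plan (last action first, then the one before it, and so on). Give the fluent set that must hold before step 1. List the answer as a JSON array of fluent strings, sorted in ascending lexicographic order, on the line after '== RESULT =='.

Work backward from the goal:
  through step 2 (drive(t1,depot,hub)): drop {truck_at(t1,hub)}, keep {pkg_at(p5,depot)}, require {truck_at(t1,depot)}
    → {pkg_at(p5,depot), truck_at(t1,depot)}
  through step 1 (unload(p5,t1,depot)): drop {pkg_at(p5,depot)}, keep {truck_at(t1,depot)}, require {in(p5,t1), truck_at(t1,depot)}
    → {in(p5,t1), truck_at(t1,depot)}

== RESULT ==
["in(p5,t1)", "truck_at(t1,depot)"]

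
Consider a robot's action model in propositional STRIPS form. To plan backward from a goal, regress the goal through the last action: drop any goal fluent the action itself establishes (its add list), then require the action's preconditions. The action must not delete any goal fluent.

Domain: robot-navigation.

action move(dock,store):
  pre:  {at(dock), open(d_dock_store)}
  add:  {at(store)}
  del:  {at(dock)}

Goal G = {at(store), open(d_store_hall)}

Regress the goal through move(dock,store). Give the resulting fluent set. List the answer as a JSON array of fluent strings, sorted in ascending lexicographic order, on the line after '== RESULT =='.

Compute (G \ add) ∪ pre:
  G ∩ del = {}  (empty — regression defined)
  G \ add = {at(store), open(d_store_hall)} \ {at(store)} = {open(d_store_hall)}
  ∪ pre   = {open(d_store_hall)} ∪ {at(dock), open(d_dock_store)}
          = {at(dock), open(d_dock_store), open(d_store_hall)}

== RESULT ==
["at(dock)", "open(d_dock_store)", "open(d_store_hall)"]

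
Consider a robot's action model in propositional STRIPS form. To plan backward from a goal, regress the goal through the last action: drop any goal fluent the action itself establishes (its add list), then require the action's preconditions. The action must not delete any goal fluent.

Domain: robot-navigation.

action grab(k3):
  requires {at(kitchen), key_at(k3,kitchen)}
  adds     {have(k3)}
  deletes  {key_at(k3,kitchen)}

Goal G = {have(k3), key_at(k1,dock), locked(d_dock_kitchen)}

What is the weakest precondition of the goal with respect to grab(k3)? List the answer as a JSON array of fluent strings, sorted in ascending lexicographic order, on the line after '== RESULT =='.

Regress:
  G ∩ del = {}  (empty — regression defined)
  G \ add = {have(k3), key_at(k1,dock), locked(d_dock_kitchen)} \ {have(k3)} = {key_at(k1,dock), locked(d_dock_kitchen)}
  ∪ pre   = {key_at(k1,dock), locked(d_dock_kitchen)} ∪ {at(kitchen), key_at(k3,kitchen)}
          = {at(kitchen), key_at(k1,dock), key_at(k3,kitchen), locked(d_dock_kitchen)}

== RESULT ==
["at(kitchen)", "key_at(k1,dock)", "key_at(k3,kitchen)", "locked(d_dock_kitchen)"]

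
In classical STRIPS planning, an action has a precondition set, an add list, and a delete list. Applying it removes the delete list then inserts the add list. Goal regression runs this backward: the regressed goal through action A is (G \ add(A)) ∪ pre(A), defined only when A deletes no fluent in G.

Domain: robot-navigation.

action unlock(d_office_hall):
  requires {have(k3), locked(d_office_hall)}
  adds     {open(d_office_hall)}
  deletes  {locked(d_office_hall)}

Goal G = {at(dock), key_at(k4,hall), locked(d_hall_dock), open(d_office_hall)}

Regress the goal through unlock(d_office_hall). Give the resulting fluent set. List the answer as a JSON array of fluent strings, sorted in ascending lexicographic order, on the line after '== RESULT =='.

Regress:
  G ∩ del = {}  (empty — regression defined)
  G \ add = {at(dock), key_at(k4,hall), locked(d_hall_dock), open(d_office_hall)} \ {open(d_office_hall)} = {at(dock), key_at(k4,hall), locked(d_hall_dock)}
  ∪ pre   = {at(dock), key_at(k4,hall), locked(d_hall_dock)} ∪ {have(k3), locked(d_office_hall)}
          = {at(dock), have(k3), key_at(k4,hall), locked(d_hall_dock), locked(d_office_hall)}

== RESULT ==
["at(dock)", "have(k3)", "key_at(k4,hall)", "locked(d_hall_dock)", "locked(d_office_hall)"]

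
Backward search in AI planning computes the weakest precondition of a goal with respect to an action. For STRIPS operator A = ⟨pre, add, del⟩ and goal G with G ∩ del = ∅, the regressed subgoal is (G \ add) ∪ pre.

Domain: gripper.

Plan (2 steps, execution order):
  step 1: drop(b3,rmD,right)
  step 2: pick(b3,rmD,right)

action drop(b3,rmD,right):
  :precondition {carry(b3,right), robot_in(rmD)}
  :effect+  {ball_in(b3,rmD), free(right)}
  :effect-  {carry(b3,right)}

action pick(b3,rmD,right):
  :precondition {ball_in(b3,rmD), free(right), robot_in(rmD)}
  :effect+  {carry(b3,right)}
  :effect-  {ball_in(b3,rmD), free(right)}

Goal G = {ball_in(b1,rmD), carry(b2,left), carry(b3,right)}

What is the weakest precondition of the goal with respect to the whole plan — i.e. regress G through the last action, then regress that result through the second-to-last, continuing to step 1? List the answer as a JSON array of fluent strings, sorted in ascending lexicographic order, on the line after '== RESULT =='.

Work backward from the goal:
  through step 2 (pick(b3,rmD,right)): drop {carry(b3,right)}, keep {ball_in(b1,rmD), carry(b2,left)}, require {ball_in(b3,rmD), free(right), robot_in(rmD)}
    → {ball_in(b1,rmD), ball_in(b3,rmD), carry(b2,left), free(right), robot_in(rmD)}
  through step 1 (drop(b3,rmD,right)): drop {ball_in(b3,rmD), free(right)}, keep {ball_in(b1,rmD), carry(b2,left), robot_in(rmD)}, require {carry(b3,right), robot_in(rmD)}
    → {ball_in(b1,rmD), carry(b2,left), carry(b3,right), robot_in(rmD)}

== RESULT ==
["ball_in(b1,rmD)", "carry(b2,left)", "carry(b3,right)", "robot_in(rmD)"]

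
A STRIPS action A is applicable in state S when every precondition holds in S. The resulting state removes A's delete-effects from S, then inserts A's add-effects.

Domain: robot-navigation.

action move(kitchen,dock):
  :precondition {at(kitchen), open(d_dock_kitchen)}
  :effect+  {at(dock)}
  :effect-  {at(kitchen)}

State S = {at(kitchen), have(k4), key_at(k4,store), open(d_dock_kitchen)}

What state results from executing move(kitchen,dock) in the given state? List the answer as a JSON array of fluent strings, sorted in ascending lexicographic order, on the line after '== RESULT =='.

Compute (S \ del) ∪ add:
  pre ⊆ S: {at(kitchen), open(d_dock_kitchen)} ⊆ S  — applicable
  S \ del = {have(k4), key_at(k4,store), open(d_dock_kitchen)}
  ∪ add   = {at(dock), have(k4), key_at(k4,store), open(d_dock_kitchen)}

== RESULT ==
["at(dock)", "have(k4)", "key_at(k4,store)", "open(d_dock_kitchen)"]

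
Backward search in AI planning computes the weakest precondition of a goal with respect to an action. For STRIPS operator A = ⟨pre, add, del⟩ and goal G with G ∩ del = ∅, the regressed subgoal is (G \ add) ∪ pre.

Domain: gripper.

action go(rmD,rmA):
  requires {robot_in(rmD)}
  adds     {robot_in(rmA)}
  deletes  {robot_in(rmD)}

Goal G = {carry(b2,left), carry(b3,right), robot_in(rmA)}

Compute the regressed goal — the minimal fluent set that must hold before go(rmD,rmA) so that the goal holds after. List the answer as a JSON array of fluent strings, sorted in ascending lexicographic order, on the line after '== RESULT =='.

Compute (G \ add) ∪ pre:
  G ∩ del = {}  (empty — regression defined)
  G \ add = {carry(b2,left), carry(b3,right), robot_in(rmA)} \ {robot_in(rmA)} = {carry(b2,left), carry(b3,right)}
  ∪ pre   = {carry(b2,left), carry(b3,right)} ∪ {robot_in(rmD)}
          = {carry(b2,left), carry(b3,right), robot_in(rmD)}

== RESULT ==
["carry(b2,left)", "carry(b3,right)", "robot_in(rmD)"]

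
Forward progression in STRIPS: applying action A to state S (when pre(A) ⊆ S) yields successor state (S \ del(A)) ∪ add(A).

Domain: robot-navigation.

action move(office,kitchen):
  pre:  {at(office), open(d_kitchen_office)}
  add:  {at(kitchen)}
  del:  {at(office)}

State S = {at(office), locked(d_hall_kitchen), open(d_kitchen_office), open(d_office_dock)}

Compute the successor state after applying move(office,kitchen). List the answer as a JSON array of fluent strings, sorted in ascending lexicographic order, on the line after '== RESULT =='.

Progress:
  pre ⊆ S: {at(office), open(d_kitchen_office)} ⊆ S  — applicable
  S \ del = {locked(d_hall_kitchen), open(d_kitchen_office), open(d_office_dock)}
  ∪ add   = {at(kitchen), locked(d_hall_kitchen), open(d_kitchen_office), open(d_office_dock)}

== RESULT ==
["at(kitchen)", "locked(d_hall_kitchen)", "open(d_kitchen_office)", "open(d_office_dock)"]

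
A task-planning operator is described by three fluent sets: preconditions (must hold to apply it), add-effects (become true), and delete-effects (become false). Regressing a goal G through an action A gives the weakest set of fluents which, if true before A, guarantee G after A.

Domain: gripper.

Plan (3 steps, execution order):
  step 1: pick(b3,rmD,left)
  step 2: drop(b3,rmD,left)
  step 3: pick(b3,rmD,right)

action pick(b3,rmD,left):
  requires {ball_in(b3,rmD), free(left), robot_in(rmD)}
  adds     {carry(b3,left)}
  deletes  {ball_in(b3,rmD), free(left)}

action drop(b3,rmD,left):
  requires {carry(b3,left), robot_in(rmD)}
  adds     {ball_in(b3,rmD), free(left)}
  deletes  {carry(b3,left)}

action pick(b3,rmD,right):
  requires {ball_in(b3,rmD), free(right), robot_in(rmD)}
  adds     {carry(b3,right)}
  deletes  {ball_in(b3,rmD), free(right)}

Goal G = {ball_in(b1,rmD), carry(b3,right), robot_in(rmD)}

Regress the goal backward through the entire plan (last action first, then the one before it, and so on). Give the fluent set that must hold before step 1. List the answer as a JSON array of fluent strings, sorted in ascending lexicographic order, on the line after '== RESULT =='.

Regress step by step:
  through step 3 (pick(b3,rmD,right)): drop {carry(b3,right)}, keep {ball_in(b1,rmD), robot_in(rmD)}, require {ball_in(b3,rmD), free(right), robot_in(rmD)}
    → {ball_in(b1,rmD), ball_in(b3,rmD), free(right), robot_in(rmD)}
  through step 2 (drop(b3,rmD,left)): drop {ball_in(b3,rmD)}, keep {ball_in(b1,rmD), free(right), robot_in(rmD)}, require {carry(b3,left), robot_in(rmD)}
    → {ball_in(b1,rmD), carry(b3,left), free(right), robot_in(rmD)}
  through step 1 (pick(b3,rmD,left)): drop {carry(b3,left)}, keep {ball_in(b1,rmD), free(right), robot_in(rmD)}, require {ball_in(b3,rmD), free(left), robot_in(rmD)}
    → {ball_in(b1,rmD), ball_in(b3,rmD), free(left), free(right), robot_in(rmD)}

== RESULT ==
["ball_in(b1,rmD)", "ball_in(b3,rmD)", "free(left)", "free(right)", "robot_in(rmD)"]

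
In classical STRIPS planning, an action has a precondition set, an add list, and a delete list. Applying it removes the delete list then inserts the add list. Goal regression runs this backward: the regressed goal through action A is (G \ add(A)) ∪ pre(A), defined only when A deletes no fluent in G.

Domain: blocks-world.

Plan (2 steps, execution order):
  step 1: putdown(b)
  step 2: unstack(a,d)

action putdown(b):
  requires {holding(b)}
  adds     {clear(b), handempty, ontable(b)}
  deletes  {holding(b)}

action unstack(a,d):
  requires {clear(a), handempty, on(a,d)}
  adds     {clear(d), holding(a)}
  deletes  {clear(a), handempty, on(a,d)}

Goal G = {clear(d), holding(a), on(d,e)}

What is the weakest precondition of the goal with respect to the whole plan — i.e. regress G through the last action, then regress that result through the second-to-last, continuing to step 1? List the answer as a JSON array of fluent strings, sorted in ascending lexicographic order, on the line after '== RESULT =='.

Work backward from the goal:
  through step 2 (unstack(a,d)): drop {clear(d), holding(a)}, keep {on(d,e)}, require {clear(a), handempty, on(a,d)}
    → {clear(a), handempty, on(a,d), on(d,e)}
  through step 1 (putdown(b)): drop {handempty}, keep {clear(a), on(a,d), on(d,e)}, require {holding(b)}
    → {clear(a), holding(b), on(a,d), on(d,e)}

== RESULT ==
["clear(a)", "holding(b)", "on(a,d)", "on(d,e)"]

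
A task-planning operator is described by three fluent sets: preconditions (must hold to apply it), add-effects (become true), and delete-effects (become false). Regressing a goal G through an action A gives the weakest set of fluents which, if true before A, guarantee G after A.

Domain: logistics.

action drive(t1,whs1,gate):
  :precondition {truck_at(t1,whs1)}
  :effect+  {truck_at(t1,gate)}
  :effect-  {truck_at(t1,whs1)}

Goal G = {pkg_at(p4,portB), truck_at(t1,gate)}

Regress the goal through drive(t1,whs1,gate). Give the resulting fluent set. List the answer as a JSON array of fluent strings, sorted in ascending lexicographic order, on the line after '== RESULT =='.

Compute (G \ add) ∪ pre:
  G ∩ del = {}  (empty — regression defined)
  G \ add = {pkg_at(p4,portB), truck_at(t1,gate)} \ {truck_at(t1,gate)} = {pkg_at(p4,portB)}
  ∪ pre   = {pkg_at(p4,portB)} ∪ {truck_at(t1,whs1)}
          = {pkg_at(p4,portB), truck_at(t1,whs1)}

== RESULT ==
["pkg_at(p4,portB)", "truck_at(t1,whs1)"]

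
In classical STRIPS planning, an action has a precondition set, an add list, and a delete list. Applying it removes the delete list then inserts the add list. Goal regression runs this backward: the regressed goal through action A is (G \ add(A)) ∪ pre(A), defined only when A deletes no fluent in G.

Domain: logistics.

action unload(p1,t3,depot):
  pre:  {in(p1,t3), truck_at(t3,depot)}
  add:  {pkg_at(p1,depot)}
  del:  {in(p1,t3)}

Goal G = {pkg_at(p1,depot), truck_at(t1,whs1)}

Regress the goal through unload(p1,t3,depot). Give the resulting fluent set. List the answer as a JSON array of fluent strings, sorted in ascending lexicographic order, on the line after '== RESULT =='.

Compute (G \ add) ∪ pre:
  G ∩ del = {}  (empty — regression defined)
  G \ add = {pkg_at(p1,depot), truck_at(t1,whs1)} \ {pkg_at(p1,depot)} = {truck_at(t1,whs1)}
  ∪ pre   = {truck_at(t1,whs1)} ∪ {in(p1,t3), truck_at(t3,depot)}
          = {in(p1,t3), truck_at(t1,whs1), truck_at(t3,depot)}

== RESULT ==
["in(p1,t3)", "truck_at(t1,whs1)", "truck_at(t3,depot)"]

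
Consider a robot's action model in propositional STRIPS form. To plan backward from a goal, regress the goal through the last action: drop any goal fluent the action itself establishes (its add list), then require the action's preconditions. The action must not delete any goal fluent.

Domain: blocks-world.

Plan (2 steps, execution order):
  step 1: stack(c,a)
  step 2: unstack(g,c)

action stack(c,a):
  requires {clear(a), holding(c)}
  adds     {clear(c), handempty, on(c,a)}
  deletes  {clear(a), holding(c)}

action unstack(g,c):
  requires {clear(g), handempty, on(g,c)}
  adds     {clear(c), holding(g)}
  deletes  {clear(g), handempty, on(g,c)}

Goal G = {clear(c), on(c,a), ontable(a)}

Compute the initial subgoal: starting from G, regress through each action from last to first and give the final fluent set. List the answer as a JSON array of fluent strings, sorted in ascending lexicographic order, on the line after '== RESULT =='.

Regress step by step:
  through step 2 (unstack(g,c)): drop {clear(c)}, keep {on(c,a), ontable(a)}, require {clear(g), handempty, on(g,c)}
    → {clear(g), handempty, on(c,a), on(g,c), ontable(a)}
  through step 1 (stack(c,a)): drop {handempty, on(c,a)}, keep {clear(g), on(g,c), ontable(a)}, require {clear(a), holding(c)}
    → {clear(a), clear(g), holding(c), on(g,c), ontable(a)}

== RESULT ==
["clear(a)", "clear(g)", "holding(c)", "on(g,c)", "ontable(a)"]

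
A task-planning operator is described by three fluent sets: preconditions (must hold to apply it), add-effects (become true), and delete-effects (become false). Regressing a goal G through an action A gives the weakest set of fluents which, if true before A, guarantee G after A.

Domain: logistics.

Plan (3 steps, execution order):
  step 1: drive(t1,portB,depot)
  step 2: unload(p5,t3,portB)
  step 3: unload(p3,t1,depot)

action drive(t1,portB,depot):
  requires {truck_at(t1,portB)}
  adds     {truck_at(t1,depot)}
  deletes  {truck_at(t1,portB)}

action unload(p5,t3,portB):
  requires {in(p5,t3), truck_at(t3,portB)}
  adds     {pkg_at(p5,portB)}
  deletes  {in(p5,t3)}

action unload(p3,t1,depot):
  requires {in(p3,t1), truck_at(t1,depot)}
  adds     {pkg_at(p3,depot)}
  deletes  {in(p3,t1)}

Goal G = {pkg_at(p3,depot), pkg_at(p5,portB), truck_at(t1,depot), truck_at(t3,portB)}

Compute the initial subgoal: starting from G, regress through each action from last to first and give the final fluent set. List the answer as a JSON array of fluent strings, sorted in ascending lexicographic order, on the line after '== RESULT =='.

Regress step by step:
  through step 3 (unload(p3,t1,depot)): drop {pkg_at(p3,depot)}, keep {pkg_at(p5,portB), truck_at(t1,depot), truck_at(t3,portB)}, require {in(p3,t1), truck_at(t1,depot)}
    → {in(p3,t1), pkg_at(p5,portB), truck_at(t1,depot), truck_at(t3,portB)}
  through step 2 (unload(p5,t3,portB)): drop {pkg_at(p5,portB)}, keep {in(p3,t1), truck_at(t1,depot), truck_at(t3,portB)}, require {in(p5,t3), truck_at(t3,portB)}
    → {in(p3,t1), in(p5,t3), truck_at(t1,depot), truck_at(t3,portB)}
  through step 1 (drive(t1,portB,depot)): drop {truck_at(t1,depot)}, keep {in(p3,t1), in(p5,t3), truck_at(t3,portB)}, require {truck_at(t1,portB)}
    → {in(p3,t1), in(p5,t3), truck_at(t1,portB), truck_at(t3,portB)}

== RESULT ==
["in(p3,t1)", "in(p5,t3)", "truck_at(t1,portB)", "truck_at(t3,portB)"]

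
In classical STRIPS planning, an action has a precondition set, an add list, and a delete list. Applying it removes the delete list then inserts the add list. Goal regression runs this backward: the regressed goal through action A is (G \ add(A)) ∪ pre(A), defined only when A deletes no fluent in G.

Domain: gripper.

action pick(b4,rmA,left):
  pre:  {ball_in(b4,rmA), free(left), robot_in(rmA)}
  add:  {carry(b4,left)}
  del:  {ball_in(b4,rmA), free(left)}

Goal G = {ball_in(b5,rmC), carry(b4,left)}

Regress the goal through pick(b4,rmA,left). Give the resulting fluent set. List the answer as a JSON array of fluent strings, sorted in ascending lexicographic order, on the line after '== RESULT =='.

Compute (G \ add) ∪ pre:
  G ∩ del = {}  (empty — regression defined)
  G \ add = {ball_in(b5,rmC), carry(b4,left)} \ {carry(b4,left)} = {ball_in(b5,rmC)}
  ∪ pre   = {ball_in(b5,rmC)} ∪ {ball_in(b4,rmA), free(left), robot_in(rmA)}
          = {ball_in(b4,rmA), ball_in(b5,rmC), free(left), robot_in(rmA)}

== RESULT ==
["ball_in(b4,rmA)", "ball_in(b5,rmC)", "free(left)", "robot_in(rmA)"]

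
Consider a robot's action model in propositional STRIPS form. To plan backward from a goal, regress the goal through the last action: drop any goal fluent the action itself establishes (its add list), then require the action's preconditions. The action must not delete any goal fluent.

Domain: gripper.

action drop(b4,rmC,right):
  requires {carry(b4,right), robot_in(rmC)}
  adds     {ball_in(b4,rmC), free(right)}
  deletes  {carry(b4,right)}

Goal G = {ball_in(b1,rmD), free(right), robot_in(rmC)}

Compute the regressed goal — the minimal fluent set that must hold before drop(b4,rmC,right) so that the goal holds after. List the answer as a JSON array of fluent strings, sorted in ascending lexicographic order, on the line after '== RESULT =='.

Compute (G \ add) ∪ pre:
  G ∩ del = {}  (empty — regression defined)
  G \ add = {ball_in(b1,rmD), free(right), robot_in(rmC)} \ {ball_in(b4,rmC), free(right)} = {ball_in(b1,rmD), robot_in(rmC)}
  ∪ pre   = {ball_in(b1,rmD), robot_in(rmC)} ∪ {carry(b4,right), robot_in(rmC)}
          = {ball_in(b1,rmD), carry(b4,right), robot_in(rmC)}

== RESULT ==
["ball_in(b1,rmD)", "carry(b4,right)", "robot_in(rmC)"]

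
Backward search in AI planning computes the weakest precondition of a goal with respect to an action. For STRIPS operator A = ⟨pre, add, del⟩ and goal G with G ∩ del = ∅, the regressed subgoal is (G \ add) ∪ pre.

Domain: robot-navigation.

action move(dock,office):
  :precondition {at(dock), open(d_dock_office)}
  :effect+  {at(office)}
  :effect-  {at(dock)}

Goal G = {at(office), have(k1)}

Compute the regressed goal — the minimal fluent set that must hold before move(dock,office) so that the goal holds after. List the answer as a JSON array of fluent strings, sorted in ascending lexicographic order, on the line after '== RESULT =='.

Regress:
  G ∩ del = {}  (empty — regression defined)
  G \ add = {at(office), have(k1)} \ {at(office)} = {have(k1)}
  ∪ pre   = {have(k1)} ∪ {at(dock), open(d_dock_office)}
          = {at(dock), have(k1), open(d_dock_office)}

== RESULT ==
["at(dock)", "have(k1)", "open(d_dock_office)"]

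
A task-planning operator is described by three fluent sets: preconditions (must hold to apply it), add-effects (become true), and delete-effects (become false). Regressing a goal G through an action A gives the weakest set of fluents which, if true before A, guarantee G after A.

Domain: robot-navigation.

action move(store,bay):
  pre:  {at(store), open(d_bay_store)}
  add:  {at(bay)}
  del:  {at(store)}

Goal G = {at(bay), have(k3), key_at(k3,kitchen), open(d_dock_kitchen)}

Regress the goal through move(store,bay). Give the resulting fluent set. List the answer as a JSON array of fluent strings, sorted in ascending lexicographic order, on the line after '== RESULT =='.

Compute (G \ add) ∪ pre:
  G ∩ del = {}  (empty — regression defined)
  G \ add = {at(bay), have(k3), key_at(k3,kitchen), open(d_dock_kitchen)} \ {at(bay)} = {have(k3), key_at(k3,kitchen), open(d_dock_kitchen)}
  ∪ pre   = {have(k3), key_at(k3,kitchen), open(d_dock_kitchen)} ∪ {at(store), open(d_bay_store)}
          = {at(store), have(k3), key_at(k3,kitchen), open(d_bay_store), open(d_dock_kitchen)}

== RESULT ==
["at(store)", "have(k3)", "key_at(k3,kitchen)", "open(d_bay_store)", "open(d_dock_kitchen)"]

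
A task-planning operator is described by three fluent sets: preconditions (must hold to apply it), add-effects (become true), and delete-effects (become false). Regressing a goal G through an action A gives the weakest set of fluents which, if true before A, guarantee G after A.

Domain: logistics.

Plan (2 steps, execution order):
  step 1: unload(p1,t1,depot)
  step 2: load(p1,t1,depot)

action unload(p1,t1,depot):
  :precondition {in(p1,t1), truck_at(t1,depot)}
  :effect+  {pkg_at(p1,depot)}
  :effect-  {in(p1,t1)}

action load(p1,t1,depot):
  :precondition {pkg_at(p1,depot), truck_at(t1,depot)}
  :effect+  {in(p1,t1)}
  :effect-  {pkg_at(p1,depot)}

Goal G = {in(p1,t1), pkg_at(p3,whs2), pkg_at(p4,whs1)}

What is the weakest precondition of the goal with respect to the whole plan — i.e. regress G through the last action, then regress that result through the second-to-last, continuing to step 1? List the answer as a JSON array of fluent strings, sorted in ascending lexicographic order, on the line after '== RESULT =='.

Work backward from the goal:
  through step 2 (load(p1,t1,depot)): drop {in(p1,t1)}, keep {pkg_at(p3,whs2), pkg_at(p4,whs1)}, require {pkg_at(p1,depot), truck_at(t1,depot)}
    → {pkg_at(p1,depot), pkg_at(p3,whs2), pkg_at(p4,whs1), truck_at(t1,depot)}
  through step 1 (unload(p1,t1,depot)): drop {pkg_at(p1,depot)}, keep {pkg_at(p3,whs2), pkg_at(p4,whs1), truck_at(t1,depot)}, require {in(p1,t1), truck_at(t1,depot)}
    → {in(p1,t1), pkg_at(p3,whs2), pkg_at(p4,whs1), truck_at(t1,depot)}

== RESULT ==
["in(p1,t1)", "pkg_at(p3,whs2)", "pkg_at(p4,whs1)", "truck_at(t1,depot)"]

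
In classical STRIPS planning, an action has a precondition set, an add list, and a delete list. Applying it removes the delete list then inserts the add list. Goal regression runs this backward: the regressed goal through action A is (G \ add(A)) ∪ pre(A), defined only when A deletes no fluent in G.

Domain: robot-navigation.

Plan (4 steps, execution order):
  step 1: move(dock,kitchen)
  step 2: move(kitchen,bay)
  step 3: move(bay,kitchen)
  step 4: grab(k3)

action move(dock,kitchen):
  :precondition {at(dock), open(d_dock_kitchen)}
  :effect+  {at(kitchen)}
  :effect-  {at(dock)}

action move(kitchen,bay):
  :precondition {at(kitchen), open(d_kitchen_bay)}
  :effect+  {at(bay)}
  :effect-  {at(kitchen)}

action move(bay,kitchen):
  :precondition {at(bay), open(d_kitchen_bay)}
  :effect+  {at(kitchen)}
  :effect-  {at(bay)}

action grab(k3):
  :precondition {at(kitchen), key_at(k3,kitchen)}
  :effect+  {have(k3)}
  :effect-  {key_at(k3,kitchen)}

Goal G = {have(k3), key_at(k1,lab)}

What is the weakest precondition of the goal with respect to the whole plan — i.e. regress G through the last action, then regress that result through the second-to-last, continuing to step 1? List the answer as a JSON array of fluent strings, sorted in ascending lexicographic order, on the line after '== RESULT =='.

Regress step by step:
  through step 4 (grab(k3)): drop {have(k3)}, keep {key_at(k1,lab)}, require {at(kitchen), key_at(k3,kitchen)}
    → {at(kitchen), key_at(k1,lab), key_at(k3,kitchen)}
  through step 3 (move(bay,kitchen)): drop {at(kitchen)}, keep {key_at(k1,lab), key_at(k3,kitchen)}, require {at(bay), open(d_kitchen_bay)}
    → {at(bay), key_at(k1,lab), key_at(k3,kitchen), open(d_kitchen_bay)}
  through step 2 (move(kitchen,bay)): drop {at(bay)}, keep {key_at(k1,lab), key_at(k3,kitchen), open(d_kitchen_bay)}, require {at(kitchen), open(d_kitchen_bay)}
    → {at(kitchen), key_at(k1,lab), key_at(k3,kitchen), open(d_kitchen_bay)}
  through step 1 (move(dock,kitchen)): drop {at(kitchen)}, keep {key_at(k1,lab), key_at(k3,kitchen), open(d_kitchen_bay)}, require {at(dock), open(d_dock_kitchen)}
    → {at(dock), key_at(k1,lab), key_at(k3,kitchen), open(d_dock_kitchen), open(d_kitchen_bay)}

== RESULT ==
["at(dock)", "key_at(k1,lab)", "key_at(k3,kitchen)", "open(d_dock_kitchen)", "open(d_kitchen_bay)"]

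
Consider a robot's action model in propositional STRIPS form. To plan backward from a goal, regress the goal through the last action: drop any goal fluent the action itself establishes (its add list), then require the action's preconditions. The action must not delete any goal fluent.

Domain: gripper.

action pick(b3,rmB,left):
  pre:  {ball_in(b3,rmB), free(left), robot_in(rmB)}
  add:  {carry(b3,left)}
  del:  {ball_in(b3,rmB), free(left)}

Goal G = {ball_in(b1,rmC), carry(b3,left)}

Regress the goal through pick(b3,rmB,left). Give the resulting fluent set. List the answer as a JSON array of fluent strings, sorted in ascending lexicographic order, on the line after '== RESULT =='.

Compute (G \ add) ∪ pre:
  G ∩ del = {}  (empty — regression defined)
  G \ add = {ball_in(b1,rmC), carry(b3,left)} \ {carry(b3,left)} = {ball_in(b1,rmC)}
  ∪ pre   = {ball_in(b1,rmC)} ∪ {ball_in(b3,rmB), free(left), robot_in(rmB)}
          = {ball_in(b1,rmC), ball_in(b3,rmB), free(left), robot_in(rmB)}

== RESULT ==
["ball_in(b1,rmC)", "ball_in(b3,rmB)", "free(left)", "robot_in(rmB)"]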